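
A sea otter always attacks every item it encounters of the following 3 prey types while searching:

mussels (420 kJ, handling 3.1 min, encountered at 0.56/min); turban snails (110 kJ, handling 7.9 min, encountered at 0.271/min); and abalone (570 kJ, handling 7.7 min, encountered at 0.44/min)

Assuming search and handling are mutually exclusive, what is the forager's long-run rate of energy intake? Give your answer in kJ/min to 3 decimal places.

R = (0.56×420 + 0.271×110 + 0.44×570) / (1 + 0.56×3.1 + 0.271×7.9 + 0.44×7.7) = 515.8/8.265 = 62.41 kJ/min.

62.410 kJ/min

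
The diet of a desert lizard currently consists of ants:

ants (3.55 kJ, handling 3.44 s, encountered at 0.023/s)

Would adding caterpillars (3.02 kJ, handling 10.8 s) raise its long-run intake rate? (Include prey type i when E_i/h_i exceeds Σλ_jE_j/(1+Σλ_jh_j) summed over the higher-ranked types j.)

Yes

Current rate: (0.023×3.55)/(1 + 0.023×3.44) = 0.07566 kJ/s.
Profitability of caterpillars: 3.02/10.8 = 0.2796 kJ/s.
0.2796 > 0.07566, so adding caterpillars raises the average — include it.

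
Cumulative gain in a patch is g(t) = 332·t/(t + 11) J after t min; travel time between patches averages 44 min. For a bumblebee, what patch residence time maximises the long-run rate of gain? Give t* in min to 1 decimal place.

22.0 min

Optimal t* satisfies g'(t*) = g(t*)/(T + t*).
g'(t) = 332·11/(t + 11)². Setting 332·11/(t+11)² = 332t/[(t+11)(44+t)] gives 11(44+t) = t(t+11), so t² = 11×44 = 484.
t* = √484 = 22 min.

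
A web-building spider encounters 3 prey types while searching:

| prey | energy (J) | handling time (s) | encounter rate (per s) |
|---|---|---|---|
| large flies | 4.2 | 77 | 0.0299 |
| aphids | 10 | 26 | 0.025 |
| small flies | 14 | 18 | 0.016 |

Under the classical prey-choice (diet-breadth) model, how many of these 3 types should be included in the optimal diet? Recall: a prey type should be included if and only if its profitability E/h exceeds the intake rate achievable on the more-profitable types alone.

2

Profitabilities (E/h, J/s): small flies 0.778, aphids 0.385, large flies 0.0545. Add prey in this order while the next type's profitability exceeds the intake rate on those already taken.
Rate on top 1: 0.1739. aphids: 0.385 > 0.1739 → include.
Rate on top 2: 0.2446. large flies: 0.0545 < 0.2446 → exclude; stop.
Optimal diet: small flies, aphids — 2 of 3 types.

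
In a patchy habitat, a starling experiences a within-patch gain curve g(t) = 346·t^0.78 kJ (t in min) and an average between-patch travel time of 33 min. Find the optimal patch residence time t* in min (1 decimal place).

117.0 min

Optimal t* satisfies g'(t*) = g(t*)/(T + t*).
g'(t) = 0.78·346·t^-0.22. Setting 0.78·346·t^-0.22 = 346·t^0.78/(33+t) gives 0.78(33+t) = t, so 0.22·t = 0.78×33.
t* = 0.78×33/0.22 = 117 min.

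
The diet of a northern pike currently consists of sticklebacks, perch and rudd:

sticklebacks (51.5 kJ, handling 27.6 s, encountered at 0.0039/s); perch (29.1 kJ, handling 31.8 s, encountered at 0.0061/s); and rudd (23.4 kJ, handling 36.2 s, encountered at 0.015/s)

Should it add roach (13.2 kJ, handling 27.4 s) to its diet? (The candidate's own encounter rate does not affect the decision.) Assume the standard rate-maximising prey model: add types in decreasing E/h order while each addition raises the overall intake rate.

On sticklebacks, perch and rudd alone, R = ΣλE/(1+Σλh) = 0.7294/1.845 = 0.3954 kJ/s.
roach: E/h = 13.2/27.4 = 0.4818 kJ/s.
Since 0.4818 > R, including roach increases the long-run rate.

Yes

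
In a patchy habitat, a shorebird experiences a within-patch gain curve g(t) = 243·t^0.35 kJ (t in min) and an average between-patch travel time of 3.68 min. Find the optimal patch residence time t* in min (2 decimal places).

Optimal t* satisfies g'(t*) = g(t*)/(T + t*).
g'(t) = 0.35·243·t^-0.65. Setting 0.35·243·t^-0.65 = 243·t^0.35/(3.68+t) gives 0.35(3.68+t) = t, so 0.65·t = 0.35×3.68.
t* = 0.35×3.68/0.65 = 1.982 min.

1.98 min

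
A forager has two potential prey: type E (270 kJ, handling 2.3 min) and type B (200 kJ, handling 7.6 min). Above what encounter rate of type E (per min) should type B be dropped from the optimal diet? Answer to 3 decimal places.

0.126 per min

At the threshold, the rate on type E alone equals the profitability of type B: λ·270/(1 + λ·2.3) = 200/7.6 = 26.32.
Rearranging, λ(270 − 26.32×2.3) = 26.32, so λ = 26.32/209.5 = 0.1256 per min.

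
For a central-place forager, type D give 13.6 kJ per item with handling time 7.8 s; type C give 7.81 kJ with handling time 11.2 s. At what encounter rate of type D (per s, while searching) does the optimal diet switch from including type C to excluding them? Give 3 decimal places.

0.085 per s

The zero-one rule: include type C iff E₂/h₂ > λE₁/(1+λh₁). Equality gives the switch point.
λE₁h₂ = E₂ + λE₂h₁ ⇒ λ = E₂/(E₁h₂ − E₂h₁) = 7.81/(152.3 − 60.92) = 0.08545 per s.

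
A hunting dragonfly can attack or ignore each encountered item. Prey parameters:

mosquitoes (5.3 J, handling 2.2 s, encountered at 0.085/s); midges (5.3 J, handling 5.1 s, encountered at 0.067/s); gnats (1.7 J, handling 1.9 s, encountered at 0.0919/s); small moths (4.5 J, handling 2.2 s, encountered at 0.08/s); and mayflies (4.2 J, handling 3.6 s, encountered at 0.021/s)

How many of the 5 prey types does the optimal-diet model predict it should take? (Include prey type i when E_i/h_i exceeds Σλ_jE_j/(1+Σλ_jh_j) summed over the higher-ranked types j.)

5

Profitabilities (E/h, J/s): mosquitoes 2.41, small moths 2.05, mayflies 1.17, midges 1.04, gnats 0.895. Add prey in this order while the next type's profitability exceeds the intake rate on those already taken.
Rate on top 1: 0.3795. small moths: 2.05 > 0.3795 → include.
Rate on top 2: 0.5946. mayflies: 1.17 > 0.5946 → include.
Rate on top 3: 0.6247. midges: 1.04 > 0.6247 → include.
Rate on top 4: 0.7043. gnats: 0.895 > 0.7043 → include.
Optimal diet: mosquitoes, small moths, mayflies, midges, gnats — 5 of 5 types.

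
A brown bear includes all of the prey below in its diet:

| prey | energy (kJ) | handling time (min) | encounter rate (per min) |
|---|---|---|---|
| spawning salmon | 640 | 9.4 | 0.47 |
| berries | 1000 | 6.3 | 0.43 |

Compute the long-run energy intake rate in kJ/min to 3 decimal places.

89.922 kJ/min

Energy encountered per unit search time: 0.47×640 + 0.43×1000 = 730.8 kJ/min.
Handling time per unit search time: 0.47×9.4 + 0.43×6.3 = 7.127.
Rate = 730.8/(1 + 7.127) = 89.92 kJ/min.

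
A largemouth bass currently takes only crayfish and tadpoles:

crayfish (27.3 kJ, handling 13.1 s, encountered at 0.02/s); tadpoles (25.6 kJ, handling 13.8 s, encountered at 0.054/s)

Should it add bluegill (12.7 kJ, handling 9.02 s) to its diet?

Intake rate on the current diet: R = (0.02×27.3 + 0.054×25.6) / (1 + 0.02×13.1 + 0.054×13.8) = 1.928/2.007 = 0.9607 kJ/s.
Profitability of bluegill: 12.7/9.02 = 1.408 kJ/s.
Since 1.408 > R, including bluegill increases the long-run rate.

Yes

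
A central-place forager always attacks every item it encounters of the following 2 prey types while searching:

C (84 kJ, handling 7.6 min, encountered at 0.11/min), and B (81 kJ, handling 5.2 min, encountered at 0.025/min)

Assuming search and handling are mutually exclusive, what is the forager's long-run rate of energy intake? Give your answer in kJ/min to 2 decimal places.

R = Σλ_iE_i / (1 + Σλ_ih_i)
Numerator: 0.11×84 + 0.025×81 = 11.27
Denominator: 1 + 0.11×7.6 + 0.025×5.2 = 1.966
R = 11.27/1.966 = 5.73 kJ/min

5.73 kJ/min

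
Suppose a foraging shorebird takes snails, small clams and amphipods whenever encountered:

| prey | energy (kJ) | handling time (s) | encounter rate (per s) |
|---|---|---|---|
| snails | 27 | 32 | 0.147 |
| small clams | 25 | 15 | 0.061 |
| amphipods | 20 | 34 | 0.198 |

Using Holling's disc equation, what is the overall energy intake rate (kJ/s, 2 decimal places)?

0.71 kJ/s

R = Σλ_iE_i / (1 + Σλ_ih_i)
Numerator: 0.147×27 + 0.061×25 + 0.198×20 = 9.454
Denominator: 1 + 0.147×32 + 0.061×15 + 0.198×34 = 13.35
R = 9.454/13.35 = 0.7081 kJ/s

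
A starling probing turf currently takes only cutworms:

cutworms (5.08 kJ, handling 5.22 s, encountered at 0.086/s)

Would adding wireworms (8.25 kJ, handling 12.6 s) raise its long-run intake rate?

Yes

On cutworms alone, R = ΣλE/(1+Σλh) = 0.4369/1.449 = 0.3015 kJ/s.
Profitability of wireworms: 8.25/12.6 = 0.6548 kJ/s.
0.6548 > 0.3015, so adding wireworms raises the average — include it.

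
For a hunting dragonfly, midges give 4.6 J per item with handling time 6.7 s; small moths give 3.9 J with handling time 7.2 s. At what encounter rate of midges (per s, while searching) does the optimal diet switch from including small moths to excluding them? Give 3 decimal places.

0.558 per s

Drop small moths once their profitability E₂/h₂ falls below the rate achievable on midges alone: E₂/h₂ = λE₁/(1 + λh₁).
Solve for λ: λE₁h₂ = E₂(1 + λh₁) → λ(E₁h₂ − E₂h₁) = E₂ → λ = E₂/(E₁h₂ − E₂h₁).
λ = 3.9/(4.6×7.2 − 3.9×6.7) = 3.9/6.99 = 0.5579 per s.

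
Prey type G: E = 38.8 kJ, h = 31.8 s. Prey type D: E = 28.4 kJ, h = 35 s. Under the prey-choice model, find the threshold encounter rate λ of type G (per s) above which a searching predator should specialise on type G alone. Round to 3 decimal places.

The zero-one rule: include type D iff E₂/h₂ > λE₁/(1+λh₁). Equality gives the switch point.
λE₁h₂ = E₂ + λE₂h₁ ⇒ λ = E₂/(E₁h₂ − E₂h₁) = 28.4/(1358 − 903.1) = 0.06243 per s.

0.062 per s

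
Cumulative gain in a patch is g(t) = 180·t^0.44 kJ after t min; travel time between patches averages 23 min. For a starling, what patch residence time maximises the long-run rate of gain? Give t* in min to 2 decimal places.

Optimal t* satisfies g'(t*) = g(t*)/(T + t*).
g'(t) = 0.44·180·t^-0.56. Setting 0.44·180·t^-0.56 = 180·t^0.44/(23+t) gives 0.44(23+t) = t, so 0.56·t = 0.44×23.
t* = 0.44×23/0.56 = 18.07 min.

18.07 min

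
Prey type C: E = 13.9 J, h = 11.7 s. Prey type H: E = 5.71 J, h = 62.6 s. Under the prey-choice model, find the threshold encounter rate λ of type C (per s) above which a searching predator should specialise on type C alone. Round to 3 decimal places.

The zero-one rule: include type H iff E₂/h₂ > λE₁/(1+λh₁). Equality gives the switch point.
λE₁h₂ = E₂ + λE₂h₁ ⇒ λ = E₂/(E₁h₂ − E₂h₁) = 5.71/(870.1 − 66.81) = 0.007108 per s.

0.007 per s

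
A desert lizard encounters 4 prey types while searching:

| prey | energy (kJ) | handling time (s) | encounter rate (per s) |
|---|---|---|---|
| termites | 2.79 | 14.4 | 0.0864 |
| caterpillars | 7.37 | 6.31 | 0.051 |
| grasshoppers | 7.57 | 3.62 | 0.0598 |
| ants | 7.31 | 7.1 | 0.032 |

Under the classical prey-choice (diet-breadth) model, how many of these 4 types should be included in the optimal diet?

3

Profitabilities (E/h, kJ/s): grasshoppers 2.09, caterpillars 1.17, ants 1.03, termites 0.194. Add prey in this order while the next type's profitability exceeds the intake rate on those already taken.
Rate on top 1: 0.3721. caterpillars: 1.17 > 0.3721 → include.
Rate on top 2: 0.5386. ants: 1.03 > 0.5386 → include.
Rate on top 3: 0.6018. termites: 0.194 < 0.6018 → exclude; stop.
Optimal diet: grasshoppers, caterpillars, ants — 3 of 4 types.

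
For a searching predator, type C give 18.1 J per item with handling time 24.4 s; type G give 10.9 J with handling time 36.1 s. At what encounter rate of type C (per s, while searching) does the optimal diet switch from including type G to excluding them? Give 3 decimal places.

At the threshold, the rate on type C alone equals the profitability of type G: λ·18.1/(1 + λ·24.4) = 10.9/36.1 = 0.3019.
Rearranging, λ(18.1 − 0.3019×24.4) = 0.3019, so λ = 0.3019/10.73 = 0.02813 per s.

0.028 per s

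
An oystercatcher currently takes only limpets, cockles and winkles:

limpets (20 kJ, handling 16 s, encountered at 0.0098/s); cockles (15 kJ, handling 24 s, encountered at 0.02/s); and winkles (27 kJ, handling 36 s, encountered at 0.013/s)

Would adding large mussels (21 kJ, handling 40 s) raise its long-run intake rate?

Yes

On limpets, cockles and winkles alone, R = ΣλE/(1+Σλh) = 0.847/2.105 = 0.4024 kJ/s.
large mussels: E/h = 21/40 = 0.525 kJ/s.
Since 0.525 > R, including large mussels increases the long-run rate.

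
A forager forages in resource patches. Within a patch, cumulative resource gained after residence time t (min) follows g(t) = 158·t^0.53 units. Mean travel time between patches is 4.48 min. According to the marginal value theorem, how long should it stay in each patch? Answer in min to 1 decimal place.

Optimal t* satisfies g'(t*) = g(t*)/(T + t*).
g'(t) = 0.53·158·t^-0.47. Setting 0.53·158·t^-0.47 = 158·t^0.53/(4.48+t) gives 0.53(4.48+t) = t, so 0.47·t = 0.53×4.48.
t* = 0.53×4.48/0.47 = 5.052 min.

5.1 min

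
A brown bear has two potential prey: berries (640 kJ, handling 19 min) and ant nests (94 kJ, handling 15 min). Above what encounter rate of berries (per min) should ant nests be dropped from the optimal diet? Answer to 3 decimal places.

0.012 per min

Drop ant nests once their profitability E₂/h₂ falls below the rate achievable on berries alone: E₂/h₂ = λE₁/(1 + λh₁).
Solve for λ: λE₁h₂ = E₂(1 + λh₁) → λ(E₁h₂ − E₂h₁) = E₂ → λ = E₂/(E₁h₂ − E₂h₁).
λ = 94/(640×15 − 94×19) = 94/7814 = 0.01203 per min.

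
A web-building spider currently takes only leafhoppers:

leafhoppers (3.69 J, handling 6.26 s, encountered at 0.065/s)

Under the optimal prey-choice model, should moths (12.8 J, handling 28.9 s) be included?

Yes

On leafhoppers alone, R = ΣλE/(1+Σλh) = 0.2399/1.407 = 0.1705 J/s.
moths: E/h = 12.8/28.9 = 0.4429 J/s.
Since 0.4429 > R, including moths increases the long-run rate.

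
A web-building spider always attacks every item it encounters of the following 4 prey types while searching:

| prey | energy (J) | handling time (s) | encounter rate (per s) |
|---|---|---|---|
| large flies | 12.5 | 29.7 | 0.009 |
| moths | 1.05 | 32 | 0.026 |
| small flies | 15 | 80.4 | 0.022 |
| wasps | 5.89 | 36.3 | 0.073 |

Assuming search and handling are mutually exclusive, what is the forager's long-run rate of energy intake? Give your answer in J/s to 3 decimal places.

0.138 J/s

Energy encountered per unit search time: 0.009×12.5 + 0.026×1.05 + 0.022×15 + 0.073×5.89 = 0.8998 J/s.
Handling time per unit search time: 0.009×29.7 + 0.026×32 + 0.022×80.4 + 0.073×36.3 = 5.518.
Rate = 0.8998/(1 + 5.518) = 0.138 J/s.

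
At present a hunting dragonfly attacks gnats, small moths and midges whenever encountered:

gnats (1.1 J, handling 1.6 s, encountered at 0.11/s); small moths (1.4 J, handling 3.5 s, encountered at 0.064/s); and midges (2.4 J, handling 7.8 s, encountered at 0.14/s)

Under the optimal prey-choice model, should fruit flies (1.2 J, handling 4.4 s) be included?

Intake rate on the current diet: R = (0.11×1.1 + 0.064×1.4 + 0.14×2.4) / (1 + 0.11×1.6 + 0.064×3.5 + 0.14×7.8) = 0.5466/2.492 = 0.2193 J/s.
fruit flies: E/h = 1.2/4.4 = 0.2727 J/s.
Since 0.2727 > R, including fruit flies increases the long-run rate.

Yes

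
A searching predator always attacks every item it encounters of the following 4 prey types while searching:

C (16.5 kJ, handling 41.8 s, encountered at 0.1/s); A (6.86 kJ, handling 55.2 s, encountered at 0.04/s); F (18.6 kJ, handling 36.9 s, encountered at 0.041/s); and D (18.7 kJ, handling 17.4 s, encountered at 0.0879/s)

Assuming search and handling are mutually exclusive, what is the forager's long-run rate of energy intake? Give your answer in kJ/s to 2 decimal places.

0.42 kJ/s

R = (0.1×16.5 + 0.04×6.86 + 0.041×18.6 + 0.0879×18.7) / (1 + 0.1×41.8 + 0.04×55.2 + 0.041×36.9 + 0.0879×17.4) = 4.331/10.43 = 0.4152 kJ/s.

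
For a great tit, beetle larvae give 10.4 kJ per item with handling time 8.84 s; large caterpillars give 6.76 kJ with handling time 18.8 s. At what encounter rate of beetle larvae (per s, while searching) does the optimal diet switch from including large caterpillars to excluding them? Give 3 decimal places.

Drop large caterpillars once their profitability E₂/h₂ falls below the rate achievable on beetle larvae alone: E₂/h₂ = λE₁/(1 + λh₁).
Solve for λ: λE₁h₂ = E₂(1 + λh₁) → λ(E₁h₂ − E₂h₁) = E₂ → λ = E₂/(E₁h₂ − E₂h₁).
λ = 6.76/(10.4×18.8 − 6.76×8.84) = 6.76/135.8 = 0.04979 per s.

0.050 per s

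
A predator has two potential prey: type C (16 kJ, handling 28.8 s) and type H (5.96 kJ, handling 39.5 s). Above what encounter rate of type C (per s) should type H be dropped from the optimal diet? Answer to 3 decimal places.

Drop type H once their profitability E₂/h₂ falls below the rate achievable on type C alone: E₂/h₂ = λE₁/(1 + λh₁).
Solve for λ: λE₁h₂ = E₂(1 + λh₁) → λ(E₁h₂ − E₂h₁) = E₂ → λ = E₂/(E₁h₂ − E₂h₁).
λ = 5.96/(16×39.5 − 5.96×28.8) = 5.96/460.4 = 0.01295 per s.

0.013 per s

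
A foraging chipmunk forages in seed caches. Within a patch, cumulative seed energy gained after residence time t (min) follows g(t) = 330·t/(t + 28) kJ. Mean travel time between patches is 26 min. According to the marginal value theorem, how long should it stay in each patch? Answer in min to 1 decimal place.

27.0 min

Maximise g(t)/(T+t): set derivative to zero → g'(t)(T+t) = g(t).
g'(t) = 330·28/(t + 28)². Setting 330·28/(t+28)² = 330t/[(t+28)(26+t)] gives 28(26+t) = t(t+28), so t² = 28×26 = 728.
t* = √728 = 26.98 min.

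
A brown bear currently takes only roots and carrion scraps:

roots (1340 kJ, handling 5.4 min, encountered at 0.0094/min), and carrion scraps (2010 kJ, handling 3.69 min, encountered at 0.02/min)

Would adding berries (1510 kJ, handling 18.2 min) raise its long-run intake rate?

Yes

On roots and carrion scraps alone, R = ΣλE/(1+Σλh) = 52.8/1.125 = 46.95 kJ/min.
Profitability of berries: 1510/18.2 = 82.97 kJ/min.
Since 82.97 > R, including berries increases the long-run rate.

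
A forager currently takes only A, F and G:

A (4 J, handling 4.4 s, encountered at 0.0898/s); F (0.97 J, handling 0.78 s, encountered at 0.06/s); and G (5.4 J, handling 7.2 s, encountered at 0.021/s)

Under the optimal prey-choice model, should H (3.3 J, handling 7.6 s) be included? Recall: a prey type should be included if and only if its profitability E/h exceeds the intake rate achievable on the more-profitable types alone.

Yes

On A, F and G alone, R = ΣλE/(1+Σλh) = 0.5308/1.593 = 0.3332 J/s.
Profitability of H: 3.3/7.6 = 0.4342 J/s.
0.4342 > 0.3332, so adding H raises the average — include it.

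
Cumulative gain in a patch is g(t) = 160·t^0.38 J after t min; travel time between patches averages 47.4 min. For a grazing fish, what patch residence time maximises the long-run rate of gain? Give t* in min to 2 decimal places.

Optimal t* satisfies g'(t*) = g(t*)/(T + t*).
g'(t) = 0.38·160·t^-0.62. Setting 0.38·160·t^-0.62 = 160·t^0.38/(47.4+t) gives 0.38(47.4+t) = t, so 0.62·t = 0.38×47.4.
t* = 0.38×47.4/0.62 = 29.05 min.

29.05 min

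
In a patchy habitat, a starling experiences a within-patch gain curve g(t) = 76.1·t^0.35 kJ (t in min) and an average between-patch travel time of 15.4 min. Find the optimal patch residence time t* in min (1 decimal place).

Optimal t* satisfies g'(t*) = g(t*)/(T + t*).
g'(t) = 0.35·76.1·t^-0.65. Setting 0.35·76.1·t^-0.65 = 76.1·t^0.35/(15.4+t) gives 0.35(15.4+t) = t, so 0.65·t = 0.35×15.4.
t* = 0.35×15.4/0.65 = 8.292 min.

8.3 min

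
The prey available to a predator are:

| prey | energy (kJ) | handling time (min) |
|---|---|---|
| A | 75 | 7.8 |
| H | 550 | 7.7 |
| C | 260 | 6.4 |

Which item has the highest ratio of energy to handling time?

In descending order of E/h:
H: 550/7.7 = 71.4 kJ/min
C: 260/6.4 = 40.6 kJ/min
A: 75/7.8 = 9.62 kJ/min

H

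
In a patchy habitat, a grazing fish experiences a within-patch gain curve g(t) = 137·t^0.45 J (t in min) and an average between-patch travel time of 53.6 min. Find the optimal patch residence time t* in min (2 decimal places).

43.85 min

Maximise g(t)/(T+t): set derivative to zero → g'(t)(T+t) = g(t).
g'(t) = 0.45·137·t^-0.55. Setting 0.45·137·t^-0.55 = 137·t^0.45/(53.6+t) gives 0.45(53.6+t) = t, so 0.55·t = 0.45×53.6.
t* = 0.45×53.6/0.55 = 43.85 min.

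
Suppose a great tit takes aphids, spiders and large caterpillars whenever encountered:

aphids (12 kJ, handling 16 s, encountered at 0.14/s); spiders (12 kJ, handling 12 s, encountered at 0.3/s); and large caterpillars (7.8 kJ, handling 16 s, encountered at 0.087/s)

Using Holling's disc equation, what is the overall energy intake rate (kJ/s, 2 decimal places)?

0.72 kJ/s

R = (0.14×12 + 0.3×12 + 0.087×7.8) / (1 + 0.14×16 + 0.3×12 + 0.087×16) = 5.959/8.232 = 0.7238 kJ/s.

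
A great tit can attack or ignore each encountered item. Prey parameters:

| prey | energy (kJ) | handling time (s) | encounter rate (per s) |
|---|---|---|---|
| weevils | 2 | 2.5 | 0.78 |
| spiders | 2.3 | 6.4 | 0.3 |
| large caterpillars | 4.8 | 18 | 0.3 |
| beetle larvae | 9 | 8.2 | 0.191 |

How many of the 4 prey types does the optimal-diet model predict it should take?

2

E/h in descending order: beetle larvae 1.1, weevils 0.8, spiders 0.359, large caterpillars 0.267 kJ/s. The optimal diet is the largest prefix of this list for which every included type satisfies E_i/h_i > R on the types above it.
Rate on top 1: 0.6699. weevils: 0.8 > 0.6699 → include.
Rate on top 2: 0.7261. spiders: 0.359 < 0.7261 → exclude; stop.
Optimal diet: beetle larvae, weevils — 2 of 4 types.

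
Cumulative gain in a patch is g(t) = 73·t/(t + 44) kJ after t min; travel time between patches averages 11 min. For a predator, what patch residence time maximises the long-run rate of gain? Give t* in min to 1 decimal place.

22.0 min

Maximise g(t)/(T+t): set derivative to zero → g'(t)(T+t) = g(t).
g'(t) = 73·44/(t + 44)². Setting 73·44/(t+44)² = 73t/[(t+44)(11+t)] gives 44(11+t) = t(t+44), so t² = 44×11 = 484.
t* = √484 = 22 min.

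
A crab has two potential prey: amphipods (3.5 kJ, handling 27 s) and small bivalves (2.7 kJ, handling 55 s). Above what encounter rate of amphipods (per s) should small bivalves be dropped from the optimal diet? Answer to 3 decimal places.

At the threshold, the rate on amphipods alone equals the profitability of small bivalves: λ·3.5/(1 + λ·27) = 2.7/55 = 0.04909.
Rearranging, λ(3.5 − 0.04909×27) = 0.04909, so λ = 0.04909/2.175 = 0.02258 per s.

0.023 per s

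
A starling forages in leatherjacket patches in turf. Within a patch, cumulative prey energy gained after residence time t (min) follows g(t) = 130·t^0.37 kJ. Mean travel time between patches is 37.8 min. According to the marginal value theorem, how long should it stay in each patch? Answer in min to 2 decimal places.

Optimal t* satisfies g'(t*) = g(t*)/(T + t*).
g'(t) = 0.37·130·t^-0.63. Setting 0.37·130·t^-0.63 = 130·t^0.37/(37.8+t) gives 0.37(37.8+t) = t, so 0.63·t = 0.37×37.8.
t* = 0.37×37.8/0.63 = 22.2 min.

22.20 min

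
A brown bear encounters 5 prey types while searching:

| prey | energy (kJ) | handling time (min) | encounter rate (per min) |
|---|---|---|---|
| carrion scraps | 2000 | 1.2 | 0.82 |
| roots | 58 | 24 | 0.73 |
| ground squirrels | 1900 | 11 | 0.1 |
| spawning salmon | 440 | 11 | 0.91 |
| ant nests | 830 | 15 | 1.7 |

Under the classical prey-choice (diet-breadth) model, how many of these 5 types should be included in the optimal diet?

Profitabilities (E/h, kJ/min): carrion scraps 1.67e+03, ground squirrels 173, ant nests 55.3, spawning salmon 40, roots 2.42. Add prey in this order while the next type's profitability exceeds the intake rate on those already taken.
Rate on top 1: 826.6. ground squirrels: 173 < 826.6 → exclude; stop.
Optimal diet: carrion scraps — 1 of 5 types.

1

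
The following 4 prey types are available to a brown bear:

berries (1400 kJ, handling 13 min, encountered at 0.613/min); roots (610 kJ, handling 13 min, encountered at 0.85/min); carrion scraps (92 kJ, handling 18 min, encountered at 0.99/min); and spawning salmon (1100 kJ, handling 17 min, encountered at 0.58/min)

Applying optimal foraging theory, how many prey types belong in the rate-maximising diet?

1

Profitabilities (E/h, kJ/min): berries 108, spawning salmon 64.7, roots 46.9, carrion scraps 5.11. Add prey in this order while the next type's profitability exceeds the intake rate on those already taken.
Rate on top 1: 95.69. spawning salmon: 64.7 < 95.69 → exclude; stop.
Optimal diet: berries — 1 of 4 types.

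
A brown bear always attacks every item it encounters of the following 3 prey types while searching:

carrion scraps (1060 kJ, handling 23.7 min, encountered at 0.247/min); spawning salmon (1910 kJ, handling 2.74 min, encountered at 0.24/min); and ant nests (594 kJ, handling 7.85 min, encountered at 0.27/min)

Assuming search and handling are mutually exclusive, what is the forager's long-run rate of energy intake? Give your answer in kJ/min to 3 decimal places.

R = Σλ_iE_i / (1 + Σλ_ih_i)
Numerator: 0.247×1060 + 0.24×1910 + 0.27×594 = 880.6
Denominator: 1 + 0.247×23.7 + 0.24×2.74 + 0.27×7.85 = 9.631
R = 880.6/9.631 = 91.43 kJ/min

91.434 kJ/min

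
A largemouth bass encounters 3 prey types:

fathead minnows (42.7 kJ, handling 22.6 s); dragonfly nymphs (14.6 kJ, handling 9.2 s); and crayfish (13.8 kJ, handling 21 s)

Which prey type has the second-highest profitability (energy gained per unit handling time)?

dragonfly nymphs

Profitability E/h (kJ/s): fathead minnows = 42.7/22.6 = 1.89, dragonfly nymphs = 14.6/9.2 = 1.59, crayfish = 13.8/21 = 0.657.
Ranked: fathead minnows > dragonfly nymphs > crayfish.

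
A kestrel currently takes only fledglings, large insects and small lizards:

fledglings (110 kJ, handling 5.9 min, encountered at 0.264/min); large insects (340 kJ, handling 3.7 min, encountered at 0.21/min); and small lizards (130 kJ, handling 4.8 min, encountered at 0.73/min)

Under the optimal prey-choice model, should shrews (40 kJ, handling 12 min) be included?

Current rate: (0.264×110 + 0.21×340 + 0.73×130)/(1 + 0.264×5.9 + 0.21×3.7 + 0.73×4.8) = 28.56 kJ/min.
shrews: E/h = 40/12 = 3.333 kJ/min.
3.333 < 28.56, so adding shrews would lower the average — exclude it.

No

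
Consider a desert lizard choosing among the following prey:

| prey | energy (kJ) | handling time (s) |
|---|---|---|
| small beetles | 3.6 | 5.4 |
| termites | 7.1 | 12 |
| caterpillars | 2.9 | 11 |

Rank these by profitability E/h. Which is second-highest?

In descending order of E/h:
small beetles: 3.6/5.4 = 0.667 kJ/s
termites: 7.1/12 = 0.592 kJ/s
caterpillars: 2.9/11 = 0.264 kJ/s

termites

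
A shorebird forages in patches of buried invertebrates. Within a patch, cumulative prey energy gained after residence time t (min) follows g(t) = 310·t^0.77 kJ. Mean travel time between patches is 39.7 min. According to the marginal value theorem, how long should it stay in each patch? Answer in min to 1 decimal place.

132.9 min

Maximise g(t)/(T+t): set derivative to zero → g'(t)(T+t) = g(t).
g'(t) = 0.77·310·t^-0.23. Setting 0.77·310·t^-0.23 = 310·t^0.77/(39.7+t) gives 0.77(39.7+t) = t, so 0.23·t = 0.77×39.7.
t* = 0.77×39.7/0.23 = 132.9 min.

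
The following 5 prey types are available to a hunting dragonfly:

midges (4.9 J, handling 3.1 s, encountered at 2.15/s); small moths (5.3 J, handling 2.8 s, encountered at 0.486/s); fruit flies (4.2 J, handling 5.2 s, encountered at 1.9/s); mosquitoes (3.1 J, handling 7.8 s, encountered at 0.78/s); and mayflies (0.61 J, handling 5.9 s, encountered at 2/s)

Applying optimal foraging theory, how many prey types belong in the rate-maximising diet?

Profitabilities (E/h, J/s): small moths 1.89, midges 1.58, fruit flies 0.808, mosquitoes 0.397, mayflies 0.103. Add prey in this order while the next type's profitability exceeds the intake rate on those already taken.
Rate on top 1: 1.091. midges: 1.58 > 1.091 → include.
Rate on top 2: 1.453. fruit flies: 0.808 < 1.453 → exclude; stop.
Optimal diet: small moths, midges — 2 of 5 types.

2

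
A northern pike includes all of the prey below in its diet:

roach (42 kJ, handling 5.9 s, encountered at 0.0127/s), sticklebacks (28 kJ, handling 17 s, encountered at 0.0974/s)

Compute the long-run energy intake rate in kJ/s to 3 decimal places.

R = (0.0127×42 + 0.0974×28) / (1 + 0.0127×5.9 + 0.0974×17) = 3.261/2.731 = 1.194 kJ/s.

1.194 kJ/s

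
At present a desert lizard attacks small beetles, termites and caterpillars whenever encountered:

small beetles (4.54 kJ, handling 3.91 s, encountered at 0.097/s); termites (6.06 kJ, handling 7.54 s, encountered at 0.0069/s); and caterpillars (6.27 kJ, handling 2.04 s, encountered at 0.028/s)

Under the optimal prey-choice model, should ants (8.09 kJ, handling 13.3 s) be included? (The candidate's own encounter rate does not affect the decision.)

Intake rate on the current diet: R = (0.097×4.54 + 0.0069×6.06 + 0.028×6.27) / (1 + 0.097×3.91 + 0.0069×7.54 + 0.028×2.04) = 0.6578/1.488 = 0.4419 kJ/s.
ants: E/h = 8.09/13.3 = 0.6083 kJ/s.
0.6083 > 0.4419, so adding ants raises the average — include it.

Yes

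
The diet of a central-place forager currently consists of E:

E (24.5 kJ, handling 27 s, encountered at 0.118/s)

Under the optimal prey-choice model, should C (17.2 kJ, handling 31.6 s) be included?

No

Intake rate on the current diet: R = (0.118×24.5) / (1 + 0.118×27) = 2.891/4.186 = 0.6906 kJ/s.
Profitability of C: 17.2/31.6 = 0.5443 kJ/s.
0.5443 < 0.6906, so adding C would lower the average — exclude it.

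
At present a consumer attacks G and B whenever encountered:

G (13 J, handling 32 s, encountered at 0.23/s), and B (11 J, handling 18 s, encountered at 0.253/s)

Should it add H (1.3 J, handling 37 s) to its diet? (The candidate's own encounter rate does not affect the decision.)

Current rate: (0.23×13 + 0.253×11)/(1 + 0.23×32 + 0.253×18) = 0.447 J/s.
H: E/h = 1.3/37 = 0.03514 J/s.
Since 0.03514 < R, time spent handling H is better spent searching.

No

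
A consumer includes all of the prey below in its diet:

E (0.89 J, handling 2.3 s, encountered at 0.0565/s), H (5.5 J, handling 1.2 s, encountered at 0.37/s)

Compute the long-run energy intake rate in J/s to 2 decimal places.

R = (0.0565×0.89 + 0.37×5.5) / (1 + 0.0565×2.3 + 0.37×1.2) = 2.085/1.574 = 1.325 J/s.

1.32 J/s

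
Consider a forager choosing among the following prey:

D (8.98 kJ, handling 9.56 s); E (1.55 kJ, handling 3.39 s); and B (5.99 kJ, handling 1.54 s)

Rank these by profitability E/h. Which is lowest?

E

Profitability E/h (kJ/s): D = 8.98/9.56 = 0.939, E = 1.55/3.39 = 0.457, B = 5.99/1.54 = 3.89.
Ranked: B > D > E.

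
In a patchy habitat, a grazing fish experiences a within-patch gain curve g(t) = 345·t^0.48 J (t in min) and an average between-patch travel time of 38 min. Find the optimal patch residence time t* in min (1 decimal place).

35.1 min

By the marginal value theorem, leave when the instantaneous gain rate g'(t) equals the habitat-wide average g(t)/(T + t).
g'(t) = 0.48·345·t^-0.52. Setting 0.48·345·t^-0.52 = 345·t^0.48/(38+t) gives 0.48(38+t) = t, so 0.52·t = 0.48×38.
t* = 0.48×38/0.52 = 35.08 min.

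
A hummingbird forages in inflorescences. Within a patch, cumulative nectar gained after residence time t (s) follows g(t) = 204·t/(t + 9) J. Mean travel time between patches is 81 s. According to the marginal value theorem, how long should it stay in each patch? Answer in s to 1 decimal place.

27.0 s

Optimal t* satisfies g'(t*) = g(t*)/(T + t*).
g'(t) = 204·9/(t + 9)². Setting 204·9/(t+9)² = 204t/[(t+9)(81+t)] gives 9(81+t) = t(t+9), so t² = 9×81 = 729.
t* = √729 = 27 s.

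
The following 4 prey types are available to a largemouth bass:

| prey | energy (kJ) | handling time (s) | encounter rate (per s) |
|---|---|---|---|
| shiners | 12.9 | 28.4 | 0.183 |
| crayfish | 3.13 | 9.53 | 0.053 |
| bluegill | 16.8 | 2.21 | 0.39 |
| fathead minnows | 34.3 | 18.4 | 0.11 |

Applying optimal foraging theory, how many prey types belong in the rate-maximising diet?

E/h in descending order: bluegill 7.6, fathead minnows 1.86, shiners 0.454, crayfish 0.328 kJ/s. The optimal diet is the largest prefix of this list for which every included type satisfies E_i/h_i > R on the types above it.
Rate on top 1: 3.519. fathead minnows: 1.86 < 3.519 → exclude; stop.
Optimal diet: bluegill — 1 of 4 types.

1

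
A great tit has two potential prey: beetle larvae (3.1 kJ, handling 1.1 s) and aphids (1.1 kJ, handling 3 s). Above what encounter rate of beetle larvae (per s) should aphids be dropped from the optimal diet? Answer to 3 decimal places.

0.136 per s

At the threshold, the rate on beetle larvae alone equals the profitability of aphids: λ·3.1/(1 + λ·1.1) = 1.1/3 = 0.3667.
Rearranging, λ(3.1 − 0.3667×1.1) = 0.3667, so λ = 0.3667/2.697 = 0.136 per s.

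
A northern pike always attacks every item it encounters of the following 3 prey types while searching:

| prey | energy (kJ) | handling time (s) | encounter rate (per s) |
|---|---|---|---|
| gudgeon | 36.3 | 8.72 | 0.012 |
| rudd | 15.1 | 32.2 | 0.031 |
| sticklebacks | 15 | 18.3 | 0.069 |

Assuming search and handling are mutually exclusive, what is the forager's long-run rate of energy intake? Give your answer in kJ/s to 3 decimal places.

0.576 kJ/s

R = (0.012×36.3 + 0.031×15.1 + 0.069×15) / (1 + 0.012×8.72 + 0.031×32.2 + 0.069×18.3) = 1.939/3.366 = 0.576 kJ/s.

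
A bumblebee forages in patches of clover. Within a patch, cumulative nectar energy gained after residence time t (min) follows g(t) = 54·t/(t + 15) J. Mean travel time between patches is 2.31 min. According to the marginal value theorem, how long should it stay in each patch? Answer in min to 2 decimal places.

By the marginal value theorem, leave when the instantaneous gain rate g'(t) equals the habitat-wide average g(t)/(T + t).
g'(t) = 54·15/(t + 15)². Setting 54·15/(t+15)² = 54t/[(t+15)(2.31+t)] gives 15(2.31+t) = t(t+15), so t² = 15×2.31 = 34.65.
t* = √34.65 = 5.886 min.

5.89 min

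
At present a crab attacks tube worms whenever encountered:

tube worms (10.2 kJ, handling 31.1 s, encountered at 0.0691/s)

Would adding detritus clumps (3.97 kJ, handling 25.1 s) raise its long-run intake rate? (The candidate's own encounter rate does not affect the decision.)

No

On tube worms alone, R = ΣλE/(1+Σλh) = 0.7048/3.149 = 0.2238 kJ/s.
Profitability of detritus clumps: 3.97/25.1 = 0.1582 kJ/s.
0.1582 < 0.2238, so adding detritus clumps would lower the average — exclude it.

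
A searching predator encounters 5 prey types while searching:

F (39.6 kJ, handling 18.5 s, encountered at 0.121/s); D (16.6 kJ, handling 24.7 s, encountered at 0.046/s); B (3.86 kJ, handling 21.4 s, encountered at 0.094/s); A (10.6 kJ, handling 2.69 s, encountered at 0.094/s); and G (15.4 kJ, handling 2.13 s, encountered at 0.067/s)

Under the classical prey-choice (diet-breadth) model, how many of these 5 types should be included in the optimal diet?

3

Rank by E/h (kJ/s): G 7.23, A 3.94, F 2.14, D 0.672, B 0.18. Include each in turn until the next type's E/h falls below the running intake rate.
Rate on top 1: 0.9029. A: 3.94 > 0.9029 → include.
Rate on top 2: 1.453. F: 2.14 > 1.453 → include.
Rate on top 3: 1.877. D: 0.672 < 1.877 → exclude; stop.
Optimal diet: G, A, F — 3 of 5 types.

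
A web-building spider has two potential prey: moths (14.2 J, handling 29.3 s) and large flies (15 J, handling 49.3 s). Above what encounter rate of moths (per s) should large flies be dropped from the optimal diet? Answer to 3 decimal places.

Drop large flies once their profitability E₂/h₂ falls below the rate achievable on moths alone: E₂/h₂ = λE₁/(1 + λh₁).
Solve for λ: λE₁h₂ = E₂(1 + λh₁) → λ(E₁h₂ − E₂h₁) = E₂ → λ = E₂/(E₁h₂ − E₂h₁).
λ = 15/(14.2×49.3 − 15×29.3) = 15/260.6 = 0.05757 per s.

0.058 per s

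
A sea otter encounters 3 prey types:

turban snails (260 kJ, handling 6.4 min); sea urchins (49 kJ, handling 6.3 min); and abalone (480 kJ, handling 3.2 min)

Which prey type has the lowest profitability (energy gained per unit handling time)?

In descending order of E/h:
abalone: 480/3.2 = 150 kJ/min
turban snails: 260/6.4 = 40.6 kJ/min
sea urchins: 49/6.3 = 7.78 kJ/min

sea urchins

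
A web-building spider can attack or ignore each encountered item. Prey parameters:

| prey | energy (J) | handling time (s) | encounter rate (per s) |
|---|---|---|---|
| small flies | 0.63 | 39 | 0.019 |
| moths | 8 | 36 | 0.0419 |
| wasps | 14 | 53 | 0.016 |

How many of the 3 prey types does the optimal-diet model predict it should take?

E/h in descending order: wasps 0.264, moths 0.222, small flies 0.0162 J/s. The optimal diet is the largest prefix of this list for which every included type satisfies E_i/h_i > R on the types above it.
Rate on top 1: 0.1212. moths: 0.222 > 0.1212 → include.
Rate on top 2: 0.1666. small flies: 0.0162 < 0.1666 → exclude; stop.
Optimal diet: wasps, moths — 2 of 3 types.

2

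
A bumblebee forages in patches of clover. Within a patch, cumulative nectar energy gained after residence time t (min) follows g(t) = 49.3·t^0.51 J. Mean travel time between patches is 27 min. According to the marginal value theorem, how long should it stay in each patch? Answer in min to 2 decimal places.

Optimal t* satisfies g'(t*) = g(t*)/(T + t*).
g'(t) = 0.51·49.3·t^-0.49. Setting 0.51·49.3·t^-0.49 = 49.3·t^0.51/(27+t) gives 0.51(27+t) = t, so 0.49·t = 0.51×27.
t* = 0.51×27/0.49 = 28.1 min.

28.10 min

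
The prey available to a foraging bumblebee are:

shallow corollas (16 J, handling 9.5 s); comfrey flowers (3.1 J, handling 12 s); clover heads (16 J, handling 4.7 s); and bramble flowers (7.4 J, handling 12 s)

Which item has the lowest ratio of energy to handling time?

comfrey flowers

Profitability E/h (J/s): shallow corollas = 16/9.5 = 1.68, comfrey flowers = 3.1/12 = 0.258, clover heads = 16/4.7 = 3.4, bramble flowers = 7.4/12 = 0.617.
Ranked: clover heads > shallow corollas > bramble flowers > comfrey flowers.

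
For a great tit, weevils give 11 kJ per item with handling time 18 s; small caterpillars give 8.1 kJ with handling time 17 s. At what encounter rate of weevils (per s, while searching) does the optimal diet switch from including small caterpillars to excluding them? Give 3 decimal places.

0.197 per s

At the threshold, the rate on weevils alone equals the profitability of small caterpillars: λ·11/(1 + λ·18) = 8.1/17 = 0.4765.
Rearranging, λ(11 − 0.4765×18) = 0.4765, so λ = 0.4765/2.424 = 0.1966 per s.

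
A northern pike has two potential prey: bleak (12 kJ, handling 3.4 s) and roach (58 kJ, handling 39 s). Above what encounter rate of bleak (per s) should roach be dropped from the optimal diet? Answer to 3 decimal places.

0.214 per s

At the threshold, the rate on bleak alone equals the profitability of roach: λ·12/(1 + λ·3.4) = 58/39 = 1.487.
Rearranging, λ(12 − 1.487×3.4) = 1.487, so λ = 1.487/6.944 = 0.2142 per s.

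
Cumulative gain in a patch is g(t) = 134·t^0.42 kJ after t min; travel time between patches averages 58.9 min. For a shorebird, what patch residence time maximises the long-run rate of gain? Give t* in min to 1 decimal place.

Maximise g(t)/(T+t): set derivative to zero → g'(t)(T+t) = g(t).
g'(t) = 0.42·134·t^-0.58. Setting 0.42·134·t^-0.58 = 134·t^0.42/(58.9+t) gives 0.42(58.9+t) = t, so 0.58·t = 0.42×58.9.
t* = 0.42×58.9/0.58 = 42.65 min.

42.7 min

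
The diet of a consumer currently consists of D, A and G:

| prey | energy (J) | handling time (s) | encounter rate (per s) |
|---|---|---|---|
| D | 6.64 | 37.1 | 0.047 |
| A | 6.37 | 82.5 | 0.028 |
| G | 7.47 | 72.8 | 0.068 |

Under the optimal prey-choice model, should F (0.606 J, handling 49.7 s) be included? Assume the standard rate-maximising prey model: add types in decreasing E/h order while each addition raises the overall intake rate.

No

On D, A and G alone, R = ΣλE/(1+Σλh) = 0.9984/10 = 0.0998 J/s.
Profitability of F: 0.606/49.7 = 0.01219 J/s.
0.01219 < 0.0998, so adding F would lower the average — exclude it.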